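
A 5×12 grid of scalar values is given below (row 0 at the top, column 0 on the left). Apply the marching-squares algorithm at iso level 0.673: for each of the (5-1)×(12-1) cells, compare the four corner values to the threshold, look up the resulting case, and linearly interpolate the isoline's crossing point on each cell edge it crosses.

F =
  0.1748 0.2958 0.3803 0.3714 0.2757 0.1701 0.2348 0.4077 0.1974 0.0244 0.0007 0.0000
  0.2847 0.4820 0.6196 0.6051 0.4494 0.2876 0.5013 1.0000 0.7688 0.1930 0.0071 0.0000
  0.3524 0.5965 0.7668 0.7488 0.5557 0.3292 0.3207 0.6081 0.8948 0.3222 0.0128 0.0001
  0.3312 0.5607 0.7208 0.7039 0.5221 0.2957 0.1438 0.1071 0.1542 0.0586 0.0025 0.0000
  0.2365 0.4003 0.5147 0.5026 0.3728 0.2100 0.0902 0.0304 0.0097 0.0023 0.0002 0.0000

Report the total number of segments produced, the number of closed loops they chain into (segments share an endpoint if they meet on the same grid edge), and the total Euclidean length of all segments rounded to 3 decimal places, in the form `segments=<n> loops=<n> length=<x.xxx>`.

cell (0,6): code 0100 → (0.448,7.000)–(1.000,6.344)
cell (0,7): code 1100 → (0.832,8.000)–(0.448,7.000)
cell (0,8): code 1000 → (1.000,8.166)–(0.832,8.000)
cell (1,1): code 0100 → (1.363,2.000)–(2.000,1.449)
cell (1,2): code 1100 → (1.473,3.000)–(1.363,2.000)
cell (1,3): code 1000 → (2.000,3.393)–(1.473,3.000)
cell (1,6): code 0010 → (1.000,6.344)–(1.834,7.000)
cell (1,7): code 0111 → (1.834,7.000)–(2.000,7.226)
cell (1,8): code 1001 → (2.000,8.387)–(1.000,8.166)
cell (2,1): code 0110 → (2.000,1.449)–(3.000,1.701)
cell (2,3): code 1001 → (3.000,3.170)–(2.000,3.393)
cell (2,7): code 0010 → (2.000,7.226)–(2.299,8.000)
cell (2,8): code 0001 → (2.299,8.000)–(2.000,8.387)
cell (3,1): code 0010 → (3.000,1.701)–(3.232,2.000)
cell (3,2): code 0011 → (3.232,2.000)–(3.154,3.000)
cell (3,3): code 0001 → (3.154,3.000)–(3.000,3.170)
total: 16 segments, chained into 2 closed loop(s), length Σ = 12.021486

segments=16 loops=2 length=12.021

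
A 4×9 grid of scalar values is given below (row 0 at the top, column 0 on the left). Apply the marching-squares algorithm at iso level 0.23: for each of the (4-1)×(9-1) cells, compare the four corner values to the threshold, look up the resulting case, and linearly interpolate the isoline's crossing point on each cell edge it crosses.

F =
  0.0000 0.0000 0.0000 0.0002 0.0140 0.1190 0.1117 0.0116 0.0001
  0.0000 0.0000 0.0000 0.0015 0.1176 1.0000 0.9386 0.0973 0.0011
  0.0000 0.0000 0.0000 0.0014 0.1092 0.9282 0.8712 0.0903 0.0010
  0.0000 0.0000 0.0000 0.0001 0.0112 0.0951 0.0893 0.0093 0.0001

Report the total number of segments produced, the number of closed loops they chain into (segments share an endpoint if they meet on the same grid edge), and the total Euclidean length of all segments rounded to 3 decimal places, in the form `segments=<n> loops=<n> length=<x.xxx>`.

segments=8 loops=1 length=8.793

cell (0,4): code 0100 → (0.126,5.000)–(1.000,4.127)
cell (0,5): code 1100 → (0.143,6.000)–(0.126,5.000)
cell (0,6): code 1000 → (1.000,6.842)–(0.143,6.000)
cell (1,4): code 0110 → (1.000,4.127)–(2.000,4.147)
cell (1,6): code 1001 → (2.000,6.821)–(1.000,6.842)
cell (2,4): code 0010 → (2.000,4.147)–(2.838,5.000)
cell (2,5): code 0011 → (2.838,5.000)–(2.820,6.000)
cell (2,6): code 0001 → (2.820,6.000)–(2.000,6.821)
total: 8 segments, chained into 1 closed loop(s), length Σ = 8.793286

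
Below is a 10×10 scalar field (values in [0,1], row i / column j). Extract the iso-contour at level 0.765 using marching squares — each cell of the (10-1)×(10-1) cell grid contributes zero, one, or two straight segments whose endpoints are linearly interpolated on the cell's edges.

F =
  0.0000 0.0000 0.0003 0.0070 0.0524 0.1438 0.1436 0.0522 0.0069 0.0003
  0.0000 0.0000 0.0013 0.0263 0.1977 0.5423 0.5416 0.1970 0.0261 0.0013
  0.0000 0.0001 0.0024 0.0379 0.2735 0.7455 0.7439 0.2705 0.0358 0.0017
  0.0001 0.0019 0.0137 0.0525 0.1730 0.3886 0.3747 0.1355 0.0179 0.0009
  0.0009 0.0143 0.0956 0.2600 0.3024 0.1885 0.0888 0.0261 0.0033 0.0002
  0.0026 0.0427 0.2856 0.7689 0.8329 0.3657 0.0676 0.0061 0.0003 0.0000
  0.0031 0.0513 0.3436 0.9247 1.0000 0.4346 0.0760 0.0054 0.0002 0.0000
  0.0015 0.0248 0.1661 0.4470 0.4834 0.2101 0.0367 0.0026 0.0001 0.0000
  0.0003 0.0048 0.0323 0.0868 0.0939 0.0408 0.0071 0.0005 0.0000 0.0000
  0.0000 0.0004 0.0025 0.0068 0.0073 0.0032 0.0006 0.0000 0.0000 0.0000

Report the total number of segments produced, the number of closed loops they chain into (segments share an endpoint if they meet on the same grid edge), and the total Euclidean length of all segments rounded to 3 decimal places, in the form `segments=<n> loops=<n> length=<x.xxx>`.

segments=8 loops=1 length=5.339

cell (4,2): code 0100 → (4.992,3.000)–(5.000,2.992)
cell (4,3): code 1100 → (4.872,4.000)–(4.992,3.000)
cell (4,4): code 1000 → (5.000,4.145)–(4.872,4.000)
cell (5,2): code 0110 → (5.000,2.992)–(6.000,2.725)
cell (5,4): code 1001 → (6.000,4.416)–(5.000,4.145)
cell (6,2): code 0010 → (6.000,2.725)–(6.334,3.000)
cell (6,3): code 0011 → (6.334,3.000)–(6.455,4.000)
cell (6,4): code 0001 → (6.455,4.000)–(6.000,4.416)
total: 8 segments, chained into 1 closed loop(s), length Σ = 5.339058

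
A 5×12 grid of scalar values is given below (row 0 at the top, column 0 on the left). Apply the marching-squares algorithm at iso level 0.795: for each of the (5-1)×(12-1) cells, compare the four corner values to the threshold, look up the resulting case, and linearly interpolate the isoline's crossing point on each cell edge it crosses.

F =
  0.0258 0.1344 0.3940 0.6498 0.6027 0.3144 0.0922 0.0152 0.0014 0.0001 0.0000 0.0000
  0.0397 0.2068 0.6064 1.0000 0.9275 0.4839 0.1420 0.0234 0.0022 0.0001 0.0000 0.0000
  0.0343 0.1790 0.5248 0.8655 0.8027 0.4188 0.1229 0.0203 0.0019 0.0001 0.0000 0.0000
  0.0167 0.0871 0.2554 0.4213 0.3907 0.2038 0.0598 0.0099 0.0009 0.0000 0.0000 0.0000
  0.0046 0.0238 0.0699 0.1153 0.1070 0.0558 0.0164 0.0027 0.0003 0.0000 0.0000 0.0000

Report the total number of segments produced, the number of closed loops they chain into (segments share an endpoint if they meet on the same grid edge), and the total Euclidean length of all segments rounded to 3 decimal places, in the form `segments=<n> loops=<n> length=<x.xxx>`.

segments=8 loops=1 length=5.689

cell (0,2): code 0100 → (0.415,3.000)–(1.000,2.479)
cell (0,3): code 1100 → (0.592,4.000)–(0.415,3.000)
cell (0,4): code 1000 → (1.000,4.299)–(0.592,4.000)
cell (1,2): code 0110 → (1.000,2.479)–(2.000,2.793)
cell (1,4): code 1001 → (2.000,4.020)–(1.000,4.299)
cell (2,2): code 0010 → (2.000,2.793)–(2.159,3.000)
cell (2,3): code 0011 → (2.159,3.000)–(2.019,4.000)
cell (2,4): code 0001 → (2.019,4.000)–(2.000,4.020)
total: 8 segments, chained into 1 closed loop(s), length Σ = 5.688924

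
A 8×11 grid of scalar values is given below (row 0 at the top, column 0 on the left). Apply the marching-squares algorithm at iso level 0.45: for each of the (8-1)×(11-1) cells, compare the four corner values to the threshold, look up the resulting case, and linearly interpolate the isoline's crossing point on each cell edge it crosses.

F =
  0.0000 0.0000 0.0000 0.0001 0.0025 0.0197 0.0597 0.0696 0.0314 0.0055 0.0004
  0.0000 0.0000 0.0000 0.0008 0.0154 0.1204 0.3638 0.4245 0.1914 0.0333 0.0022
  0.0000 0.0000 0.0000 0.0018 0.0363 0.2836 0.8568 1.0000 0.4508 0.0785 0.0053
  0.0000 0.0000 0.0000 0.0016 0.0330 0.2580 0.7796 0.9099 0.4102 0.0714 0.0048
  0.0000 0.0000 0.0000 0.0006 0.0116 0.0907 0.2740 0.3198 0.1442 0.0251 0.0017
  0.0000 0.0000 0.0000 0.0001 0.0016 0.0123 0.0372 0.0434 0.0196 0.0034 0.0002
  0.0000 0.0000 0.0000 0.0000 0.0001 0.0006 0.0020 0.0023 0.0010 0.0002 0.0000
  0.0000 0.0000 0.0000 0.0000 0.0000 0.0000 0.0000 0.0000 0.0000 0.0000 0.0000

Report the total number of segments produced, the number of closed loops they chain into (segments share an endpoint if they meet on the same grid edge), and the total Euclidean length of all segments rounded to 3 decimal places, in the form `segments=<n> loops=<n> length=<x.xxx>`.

cell (1,5): code 0100 → (1.175,6.000)–(2.000,5.290)
cell (1,6): code 1100 → (1.044,7.000)–(1.175,6.000)
cell (1,7): code 1100 → (1.997,8.000)–(1.044,7.000)
cell (1,8): code 1000 → (2.000,8.002)–(1.997,8.000)
cell (2,5): code 0110 → (2.000,5.290)–(3.000,5.368)
cell (2,7): code 1011 → (3.000,7.920)–(2.020,8.000)
cell (2,8): code 0001 → (2.020,8.000)–(2.000,8.002)
cell (3,5): code 0010 → (3.000,5.368)–(3.652,6.000)
cell (3,6): code 0011 → (3.652,6.000)–(3.779,7.000)
cell (3,7): code 0001 → (3.779,7.000)–(3.000,7.920)
total: 10 segments, chained into 1 closed loop(s), length Σ = 8.610080

segments=10 loops=1 length=8.610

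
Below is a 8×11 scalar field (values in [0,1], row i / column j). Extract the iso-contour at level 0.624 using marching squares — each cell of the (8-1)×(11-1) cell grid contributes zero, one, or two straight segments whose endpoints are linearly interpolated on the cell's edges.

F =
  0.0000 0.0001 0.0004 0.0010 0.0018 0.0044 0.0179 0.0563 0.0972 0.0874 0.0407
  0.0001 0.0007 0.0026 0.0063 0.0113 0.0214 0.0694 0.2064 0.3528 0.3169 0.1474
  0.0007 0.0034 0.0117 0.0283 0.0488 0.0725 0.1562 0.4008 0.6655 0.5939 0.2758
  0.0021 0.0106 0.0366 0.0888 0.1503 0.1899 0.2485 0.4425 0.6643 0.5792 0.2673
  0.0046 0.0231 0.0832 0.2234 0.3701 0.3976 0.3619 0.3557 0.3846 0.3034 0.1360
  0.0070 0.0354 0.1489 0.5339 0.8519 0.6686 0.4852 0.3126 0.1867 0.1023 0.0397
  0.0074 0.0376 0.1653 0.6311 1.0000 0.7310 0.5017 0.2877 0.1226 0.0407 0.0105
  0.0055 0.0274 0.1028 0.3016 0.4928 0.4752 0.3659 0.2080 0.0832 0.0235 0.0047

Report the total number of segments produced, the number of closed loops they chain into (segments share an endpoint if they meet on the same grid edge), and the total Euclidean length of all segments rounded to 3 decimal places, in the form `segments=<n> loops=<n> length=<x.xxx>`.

cell (1,7): code 0100 → (1.867,8.000)–(2.000,7.843)
cell (1,8): code 1000 → (2.000,8.580)–(1.867,8.000)
cell (2,7): code 0110 → (2.000,7.843)–(3.000,7.818)
cell (2,8): code 1001 → (3.000,8.474)–(2.000,8.580)
cell (3,7): code 0010 → (3.000,7.818)–(3.144,8.000)
cell (3,8): code 0001 → (3.144,8.000)–(3.000,8.474)
cell (4,3): code 0100 → (4.527,4.000)–(5.000,3.283)
cell (4,4): code 1100 → (4.835,5.000)–(4.527,4.000)
cell (4,5): code 1000 → (5.000,5.243)–(4.835,5.000)
cell (5,2): code 0100 → (5.927,3.000)–(6.000,2.985)
cell (5,3): code 1110 → (5.000,3.283)–(5.927,3.000)
cell (5,5): code 1001 → (6.000,5.467)–(5.000,5.243)
cell (6,2): code 0010 → (6.000,2.985)–(6.022,3.000)
cell (6,3): code 0011 → (6.022,3.000)–(6.741,4.000)
cell (6,4): code 0011 → (6.741,4.000)–(6.418,5.000)
cell (6,5): code 0001 → (6.418,5.000)–(6.000,5.467)
total: 16 segments, chained into 2 closed loop(s), length Σ = 10.736266

segments=16 loops=2 length=10.736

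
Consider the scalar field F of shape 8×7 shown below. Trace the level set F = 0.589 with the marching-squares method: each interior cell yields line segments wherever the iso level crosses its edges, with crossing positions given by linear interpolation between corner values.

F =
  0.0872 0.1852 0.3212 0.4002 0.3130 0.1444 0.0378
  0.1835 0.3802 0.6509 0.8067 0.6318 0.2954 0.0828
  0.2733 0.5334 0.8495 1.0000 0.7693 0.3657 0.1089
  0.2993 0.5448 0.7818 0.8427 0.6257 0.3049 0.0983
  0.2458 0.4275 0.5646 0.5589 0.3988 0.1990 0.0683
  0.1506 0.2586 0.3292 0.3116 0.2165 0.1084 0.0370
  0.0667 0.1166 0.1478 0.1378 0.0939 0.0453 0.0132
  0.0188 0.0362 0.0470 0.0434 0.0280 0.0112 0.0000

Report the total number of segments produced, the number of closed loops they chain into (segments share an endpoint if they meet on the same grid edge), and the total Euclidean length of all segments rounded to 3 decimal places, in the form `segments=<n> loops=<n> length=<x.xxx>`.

segments=12 loops=1 length=10.526

cell (0,1): code 0100 → (0.812,2.000)–(1.000,1.771)
cell (0,2): code 1100 → (0.464,3.000)–(0.812,2.000)
cell (0,3): code 1100 → (0.866,4.000)–(0.464,3.000)
cell (0,4): code 1000 → (1.000,4.127)–(0.866,4.000)
cell (1,1): code 0110 → (1.000,1.771)–(2.000,1.176)
cell (1,4): code 1001 → (2.000,4.447)–(1.000,4.127)
cell (2,1): code 0110 → (2.000,1.176)–(3.000,1.186)
cell (2,4): code 1001 → (3.000,4.114)–(2.000,4.447)
cell (3,1): code 0010 → (3.000,1.186)–(3.888,2.000)
cell (3,2): code 0011 → (3.888,2.000)–(3.894,3.000)
cell (3,3): code 0011 → (3.894,3.000)–(3.162,4.000)
cell (3,4): code 0001 → (3.162,4.000)–(3.000,4.114)
total: 12 segments, chained into 1 closed loop(s), length Σ = 10.526161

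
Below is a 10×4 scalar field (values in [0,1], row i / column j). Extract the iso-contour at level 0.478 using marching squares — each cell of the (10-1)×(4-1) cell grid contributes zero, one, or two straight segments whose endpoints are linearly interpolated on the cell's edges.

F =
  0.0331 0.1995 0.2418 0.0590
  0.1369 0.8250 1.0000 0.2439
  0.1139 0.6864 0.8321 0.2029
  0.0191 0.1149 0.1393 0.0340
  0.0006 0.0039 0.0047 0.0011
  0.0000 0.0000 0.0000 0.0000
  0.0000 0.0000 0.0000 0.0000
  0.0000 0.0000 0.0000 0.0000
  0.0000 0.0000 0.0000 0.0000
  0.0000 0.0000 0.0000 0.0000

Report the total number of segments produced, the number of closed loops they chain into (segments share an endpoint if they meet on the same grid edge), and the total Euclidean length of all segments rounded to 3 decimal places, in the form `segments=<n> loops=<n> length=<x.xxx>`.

cell (0,0): code 0100 → (0.445,1.000)–(1.000,0.496)
cell (0,1): code 1100 → (0.312,2.000)–(0.445,1.000)
cell (0,2): code 1000 → (1.000,2.690)–(0.312,2.000)
cell (1,0): code 0110 → (1.000,0.496)–(2.000,0.636)
cell (1,2): code 1001 → (2.000,2.563)–(1.000,2.690)
cell (2,0): code 0010 → (2.000,0.636)–(2.365,1.000)
cell (2,1): code 0011 → (2.365,1.000)–(2.511,2.000)
cell (2,2): code 0001 → (2.511,2.000)–(2.000,2.563)
total: 8 segments, chained into 1 closed loop(s), length Σ = 7.037659

segments=8 loops=1 length=7.038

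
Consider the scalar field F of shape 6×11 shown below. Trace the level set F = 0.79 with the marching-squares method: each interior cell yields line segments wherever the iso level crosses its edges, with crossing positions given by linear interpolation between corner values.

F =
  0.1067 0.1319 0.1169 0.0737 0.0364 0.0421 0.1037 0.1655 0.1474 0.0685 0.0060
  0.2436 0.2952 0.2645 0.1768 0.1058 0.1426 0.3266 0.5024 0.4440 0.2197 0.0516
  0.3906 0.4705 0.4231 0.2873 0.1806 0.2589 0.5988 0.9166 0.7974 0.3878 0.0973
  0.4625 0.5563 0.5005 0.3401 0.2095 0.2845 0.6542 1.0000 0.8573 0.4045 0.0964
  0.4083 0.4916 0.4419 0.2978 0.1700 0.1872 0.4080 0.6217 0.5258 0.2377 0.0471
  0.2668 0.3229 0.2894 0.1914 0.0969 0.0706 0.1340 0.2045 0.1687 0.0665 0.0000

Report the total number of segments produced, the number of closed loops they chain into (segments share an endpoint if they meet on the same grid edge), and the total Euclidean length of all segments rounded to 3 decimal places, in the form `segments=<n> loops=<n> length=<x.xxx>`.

segments=8 loops=1 length=5.734

cell (1,6): code 0100 → (1.694,7.000)–(2.000,6.602)
cell (1,7): code 1100 → (1.979,8.000)–(1.694,7.000)
cell (1,8): code 1000 → (2.000,8.018)–(1.979,8.000)
cell (2,6): code 0110 → (2.000,6.602)–(3.000,6.393)
cell (2,8): code 1001 → (3.000,8.149)–(2.000,8.018)
cell (3,6): code 0010 → (3.000,6.393)–(3.555,7.000)
cell (3,7): code 0011 → (3.555,7.000)–(3.203,8.000)
cell (3,8): code 0001 → (3.203,8.000)–(3.000,8.149)
total: 8 segments, chained into 1 closed loop(s), length Σ = 5.734141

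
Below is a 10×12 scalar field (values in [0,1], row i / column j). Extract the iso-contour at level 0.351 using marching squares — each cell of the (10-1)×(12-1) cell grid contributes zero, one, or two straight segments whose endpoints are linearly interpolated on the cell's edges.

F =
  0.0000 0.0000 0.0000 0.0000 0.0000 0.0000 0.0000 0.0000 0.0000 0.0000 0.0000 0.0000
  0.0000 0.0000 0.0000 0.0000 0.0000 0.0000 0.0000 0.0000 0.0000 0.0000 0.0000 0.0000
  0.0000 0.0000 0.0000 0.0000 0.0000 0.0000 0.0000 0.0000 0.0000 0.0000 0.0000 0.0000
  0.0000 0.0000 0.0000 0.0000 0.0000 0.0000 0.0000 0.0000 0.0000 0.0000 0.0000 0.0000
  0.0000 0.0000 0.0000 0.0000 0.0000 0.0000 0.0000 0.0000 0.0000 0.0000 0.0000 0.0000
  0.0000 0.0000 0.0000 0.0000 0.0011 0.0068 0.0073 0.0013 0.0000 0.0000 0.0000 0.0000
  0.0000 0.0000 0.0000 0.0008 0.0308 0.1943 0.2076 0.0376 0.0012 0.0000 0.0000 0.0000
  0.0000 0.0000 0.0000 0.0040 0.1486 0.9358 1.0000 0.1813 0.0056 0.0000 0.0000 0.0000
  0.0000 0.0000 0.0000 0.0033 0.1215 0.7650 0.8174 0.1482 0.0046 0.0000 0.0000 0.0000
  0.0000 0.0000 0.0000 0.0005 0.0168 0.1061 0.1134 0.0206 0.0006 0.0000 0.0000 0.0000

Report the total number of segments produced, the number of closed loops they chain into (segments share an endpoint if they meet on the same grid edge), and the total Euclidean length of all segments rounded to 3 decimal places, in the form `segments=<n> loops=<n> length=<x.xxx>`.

segments=8 loops=1 length=8.095

cell (6,4): code 0100 → (6.211,5.000)–(7.000,4.257)
cell (6,5): code 1100 → (6.181,6.000)–(6.211,5.000)
cell (6,6): code 1000 → (7.000,6.793)–(6.181,6.000)
cell (7,4): code 0110 → (7.000,4.257)–(8.000,4.357)
cell (7,6): code 1001 → (8.000,6.697)–(7.000,6.793)
cell (8,4): code 0010 → (8.000,4.357)–(8.628,5.000)
cell (8,5): code 0011 → (8.628,5.000)–(8.662,6.000)
cell (8,6): code 0001 → (8.662,6.000)–(8.000,6.697)
total: 8 segments, chained into 1 closed loop(s), length Σ = 8.094712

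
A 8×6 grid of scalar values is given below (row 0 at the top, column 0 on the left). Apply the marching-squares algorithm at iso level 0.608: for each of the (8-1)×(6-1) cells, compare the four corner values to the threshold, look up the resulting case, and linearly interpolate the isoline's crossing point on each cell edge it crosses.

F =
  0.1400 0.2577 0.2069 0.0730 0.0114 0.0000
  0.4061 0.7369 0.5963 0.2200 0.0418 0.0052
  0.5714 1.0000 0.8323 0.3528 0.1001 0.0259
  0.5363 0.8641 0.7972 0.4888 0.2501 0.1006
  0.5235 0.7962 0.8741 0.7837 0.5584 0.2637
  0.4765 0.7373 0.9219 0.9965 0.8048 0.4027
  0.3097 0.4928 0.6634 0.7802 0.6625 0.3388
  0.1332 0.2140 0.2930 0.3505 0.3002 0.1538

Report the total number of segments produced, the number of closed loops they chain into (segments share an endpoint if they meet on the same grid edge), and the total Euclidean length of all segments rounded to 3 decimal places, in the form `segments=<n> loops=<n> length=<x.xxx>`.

cell (0,0): code 0100 → (0.731,1.000)–(1.000,0.610)
cell (0,1): code 1000 → (1.000,1.917)–(0.731,1.000)
cell (1,0): code 0110 → (1.000,0.610)–(2.000,0.085)
cell (1,1): code 1101 → (1.050,2.000)–(1.000,1.917)
cell (1,2): code 1000 → (2.000,2.468)–(1.050,2.000)
cell (2,0): code 0110 → (2.000,0.085)–(3.000,0.219)
cell (2,2): code 1001 → (3.000,2.613)–(2.000,2.468)
cell (3,0): code 0110 → (3.000,0.219)–(4.000,0.310)
cell (3,2): code 1101 → (3.404,3.000)–(3.000,2.613)
cell (3,3): code 1000 → (4.000,3.780)–(3.404,3.000)
cell (4,0): code 0110 → (4.000,0.310)–(5.000,0.504)
cell (4,3): code 1101 → (4.201,4.000)–(4.000,3.780)
cell (4,4): code 1000 → (5.000,4.489)–(4.201,4.000)
cell (5,0): code 0010 → (5.000,0.504)–(5.529,1.000)
cell (5,1): code 0111 → (5.529,1.000)–(6.000,1.675)
cell (5,4): code 1001 → (6.000,4.168)–(5.000,4.489)
cell (6,1): code 0010 → (6.000,1.675)–(6.150,2.000)
cell (6,2): code 0011 → (6.150,2.000)–(6.401,3.000)
cell (6,3): code 0011 → (6.401,3.000)–(6.150,4.000)
cell (6,4): code 0001 → (6.150,4.000)–(6.000,4.168)
total: 20 segments, chained into 1 closed loop(s), length Σ = 15.776238

segments=20 loops=1 length=15.776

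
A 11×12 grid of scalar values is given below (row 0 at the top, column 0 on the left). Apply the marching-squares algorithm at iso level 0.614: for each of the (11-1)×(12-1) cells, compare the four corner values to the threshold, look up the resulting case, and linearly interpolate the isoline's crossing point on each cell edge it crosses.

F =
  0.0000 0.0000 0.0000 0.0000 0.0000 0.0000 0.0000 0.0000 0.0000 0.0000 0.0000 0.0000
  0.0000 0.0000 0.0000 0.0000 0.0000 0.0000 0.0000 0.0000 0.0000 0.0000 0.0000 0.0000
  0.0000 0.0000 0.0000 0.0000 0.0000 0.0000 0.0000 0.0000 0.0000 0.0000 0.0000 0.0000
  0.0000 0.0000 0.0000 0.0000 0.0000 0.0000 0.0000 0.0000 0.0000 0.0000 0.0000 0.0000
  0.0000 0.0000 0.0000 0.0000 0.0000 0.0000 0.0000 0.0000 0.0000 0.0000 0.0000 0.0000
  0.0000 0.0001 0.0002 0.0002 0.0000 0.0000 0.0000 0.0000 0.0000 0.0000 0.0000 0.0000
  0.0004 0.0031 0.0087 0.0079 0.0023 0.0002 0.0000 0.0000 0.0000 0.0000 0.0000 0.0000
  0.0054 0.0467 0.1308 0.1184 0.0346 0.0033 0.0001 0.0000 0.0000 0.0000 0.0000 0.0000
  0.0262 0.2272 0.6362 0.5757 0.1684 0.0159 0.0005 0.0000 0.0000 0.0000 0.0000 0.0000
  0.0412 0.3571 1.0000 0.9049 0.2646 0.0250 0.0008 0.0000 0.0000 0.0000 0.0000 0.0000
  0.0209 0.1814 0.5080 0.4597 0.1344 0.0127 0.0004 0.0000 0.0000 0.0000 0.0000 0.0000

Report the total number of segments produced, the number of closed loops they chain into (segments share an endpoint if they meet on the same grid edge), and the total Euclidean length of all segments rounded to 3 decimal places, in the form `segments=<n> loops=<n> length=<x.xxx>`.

segments=8 loops=1 length=6.008

cell (7,1): code 0100 → (7.956,2.000)–(8.000,1.946)
cell (7,2): code 1000 → (8.000,2.367)–(7.956,2.000)
cell (8,1): code 0110 → (8.000,1.946)–(9.000,1.400)
cell (8,2): code 1101 → (8.116,3.000)–(8.000,2.367)
cell (8,3): code 1000 → (9.000,3.454)–(8.116,3.000)
cell (9,1): code 0010 → (9.000,1.400)–(9.785,2.000)
cell (9,2): code 0011 → (9.785,2.000)–(9.653,3.000)
cell (9,3): code 0001 → (9.653,3.000)–(9.000,3.454)
total: 8 segments, chained into 1 closed loop(s), length Σ = 6.008394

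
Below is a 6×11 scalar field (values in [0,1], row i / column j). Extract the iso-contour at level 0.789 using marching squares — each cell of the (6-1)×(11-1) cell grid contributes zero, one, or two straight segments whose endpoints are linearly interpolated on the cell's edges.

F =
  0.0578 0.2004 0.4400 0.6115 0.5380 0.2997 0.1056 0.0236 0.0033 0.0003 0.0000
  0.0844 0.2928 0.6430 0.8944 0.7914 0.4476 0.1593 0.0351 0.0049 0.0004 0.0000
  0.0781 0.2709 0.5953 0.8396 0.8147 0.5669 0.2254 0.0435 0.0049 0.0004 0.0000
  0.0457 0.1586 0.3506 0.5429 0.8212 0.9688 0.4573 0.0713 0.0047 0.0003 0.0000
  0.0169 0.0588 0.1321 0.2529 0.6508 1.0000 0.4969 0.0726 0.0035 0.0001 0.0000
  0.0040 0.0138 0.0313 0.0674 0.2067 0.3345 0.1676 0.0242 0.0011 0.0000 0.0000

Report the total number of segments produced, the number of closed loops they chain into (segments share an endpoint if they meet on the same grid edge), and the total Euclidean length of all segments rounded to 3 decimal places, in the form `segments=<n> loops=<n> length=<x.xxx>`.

segments=14 loops=1 length=10.101

cell (0,2): code 0100 → (0.627,3.000)–(1.000,2.581)
cell (0,3): code 1100 → (0.991,4.000)–(0.627,3.000)
cell (0,4): code 1000 → (1.000,4.007)–(0.991,4.000)
cell (1,2): code 0110 → (1.000,2.581)–(2.000,2.793)
cell (1,4): code 1001 → (2.000,4.104)–(1.000,4.007)
cell (2,2): code 0010 → (2.000,2.793)–(2.171,3.000)
cell (2,3): code 0111 → (2.171,3.000)–(3.000,3.884)
cell (2,4): code 1101 → (2.553,5.000)–(2.000,4.104)
cell (2,5): code 1000 → (3.000,5.352)–(2.553,5.000)
cell (3,3): code 0010 → (3.000,3.884)–(3.189,4.000)
cell (3,4): code 0111 → (3.189,4.000)–(4.000,4.396)
cell (3,5): code 1001 → (4.000,5.419)–(3.000,5.352)
cell (4,4): code 0010 → (4.000,4.396)–(4.317,5.000)
cell (4,5): code 0001 → (4.317,5.000)–(4.000,5.419)
total: 14 segments, chained into 1 closed loop(s), length Σ = 10.100525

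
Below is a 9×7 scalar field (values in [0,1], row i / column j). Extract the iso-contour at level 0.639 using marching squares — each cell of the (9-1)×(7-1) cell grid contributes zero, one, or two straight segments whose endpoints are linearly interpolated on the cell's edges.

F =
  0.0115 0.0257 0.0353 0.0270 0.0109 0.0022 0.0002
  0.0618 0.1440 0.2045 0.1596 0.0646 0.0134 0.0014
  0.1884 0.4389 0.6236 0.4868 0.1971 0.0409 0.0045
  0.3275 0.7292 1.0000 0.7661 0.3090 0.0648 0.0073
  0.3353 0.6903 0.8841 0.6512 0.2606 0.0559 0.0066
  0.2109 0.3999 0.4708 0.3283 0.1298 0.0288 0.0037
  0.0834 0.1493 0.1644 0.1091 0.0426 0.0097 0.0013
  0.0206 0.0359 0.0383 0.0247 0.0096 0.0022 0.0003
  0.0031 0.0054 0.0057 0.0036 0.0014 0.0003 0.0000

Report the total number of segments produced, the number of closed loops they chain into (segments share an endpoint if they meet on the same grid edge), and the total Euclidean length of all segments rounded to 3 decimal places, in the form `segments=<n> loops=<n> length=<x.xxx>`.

cell (2,0): code 0100 → (2.689,1.000)–(3.000,0.775)
cell (2,1): code 1100 → (2.041,2.000)–(2.689,1.000)
cell (2,2): code 1100 → (2.545,3.000)–(2.041,2.000)
cell (2,3): code 1000 → (3.000,3.278)–(2.545,3.000)
cell (3,0): code 0110 → (3.000,0.775)–(4.000,0.855)
cell (3,3): code 1001 → (4.000,3.031)–(3.000,3.278)
cell (4,0): code 0010 → (4.000,0.855)–(4.177,1.000)
cell (4,1): code 0011 → (4.177,1.000)–(4.593,2.000)
cell (4,2): code 0011 → (4.593,2.000)–(4.038,3.000)
cell (4,3): code 0001 → (4.038,3.000)–(4.000,3.031)
total: 10 segments, chained into 1 closed loop(s), length Σ = 7.765780

segments=10 loops=1 length=7.766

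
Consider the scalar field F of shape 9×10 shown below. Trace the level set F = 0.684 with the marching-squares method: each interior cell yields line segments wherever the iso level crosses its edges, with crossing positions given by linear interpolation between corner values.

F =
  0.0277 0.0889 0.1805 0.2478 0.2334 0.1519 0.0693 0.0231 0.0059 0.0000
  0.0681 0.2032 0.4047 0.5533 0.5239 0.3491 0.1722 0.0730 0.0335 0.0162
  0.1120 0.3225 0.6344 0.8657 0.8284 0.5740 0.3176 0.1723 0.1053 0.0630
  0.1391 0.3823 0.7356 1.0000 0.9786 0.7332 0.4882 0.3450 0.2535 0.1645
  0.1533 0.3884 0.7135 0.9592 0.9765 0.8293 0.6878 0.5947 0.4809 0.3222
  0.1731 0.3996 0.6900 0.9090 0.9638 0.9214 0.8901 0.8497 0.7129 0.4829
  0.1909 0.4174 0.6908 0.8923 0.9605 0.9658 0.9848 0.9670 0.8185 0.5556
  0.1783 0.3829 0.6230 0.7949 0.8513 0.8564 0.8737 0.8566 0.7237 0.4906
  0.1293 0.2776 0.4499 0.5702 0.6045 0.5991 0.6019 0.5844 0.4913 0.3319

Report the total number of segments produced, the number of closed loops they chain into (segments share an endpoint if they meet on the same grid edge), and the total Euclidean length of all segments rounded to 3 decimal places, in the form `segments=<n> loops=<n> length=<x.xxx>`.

segments=26 loops=1 length=20.988

cell (1,2): code 0100 → (1.418,3.000)–(2.000,2.214)
cell (1,3): code 1100 → (1.526,4.000)–(1.418,3.000)
cell (1,4): code 1000 → (2.000,4.568)–(1.526,4.000)
cell (2,1): code 0100 → (2.490,2.000)–(3.000,1.854)
cell (2,2): code 1110 → (2.000,2.214)–(2.490,2.000)
cell (2,4): code 1101 → (2.691,5.000)–(2.000,4.568)
cell (2,5): code 1000 → (3.000,5.201)–(2.691,5.000)
cell (3,1): code 0110 → (3.000,1.854)–(4.000,1.909)
cell (3,5): code 1101 → (3.981,6.000)–(3.000,5.201)
cell (3,6): code 1000 → (4.000,6.041)–(3.981,6.000)
cell (4,1): code 0110 → (4.000,1.909)–(5.000,1.979)
cell (4,6): code 1101 → (4.350,7.000)–(4.000,6.041)
cell (4,7): code 1100 → (4.875,8.000)–(4.350,7.000)
cell (4,8): code 1000 → (5.000,8.126)–(4.875,8.000)
cell (5,1): code 0110 → (5.000,1.979)–(6.000,1.975)
cell (5,8): code 1001 → (6.000,8.512)–(5.000,8.126)
cell (6,1): code 0010 → (6.000,1.975)–(6.100,2.000)
cell (6,2): code 0111 → (6.100,2.000)–(7.000,2.355)
cell (6,8): code 1001 → (7.000,8.170)–(6.000,8.512)
cell (7,2): code 0010 → (7.000,2.355)–(7.494,3.000)
cell (7,3): code 0011 → (7.494,3.000)–(7.678,4.000)
cell (7,4): code 0011 → (7.678,4.000)–(7.670,5.000)
cell (7,5): code 0011 → (7.670,5.000)–(7.698,6.000)
cell (7,6): code 0011 → (7.698,6.000)–(7.634,7.000)
cell (7,7): code 0011 → (7.634,7.000)–(7.171,8.000)
cell (7,8): code 0001 → (7.171,8.000)–(7.000,8.170)
total: 26 segments, chained into 1 closed loop(s), length Σ = 20.987690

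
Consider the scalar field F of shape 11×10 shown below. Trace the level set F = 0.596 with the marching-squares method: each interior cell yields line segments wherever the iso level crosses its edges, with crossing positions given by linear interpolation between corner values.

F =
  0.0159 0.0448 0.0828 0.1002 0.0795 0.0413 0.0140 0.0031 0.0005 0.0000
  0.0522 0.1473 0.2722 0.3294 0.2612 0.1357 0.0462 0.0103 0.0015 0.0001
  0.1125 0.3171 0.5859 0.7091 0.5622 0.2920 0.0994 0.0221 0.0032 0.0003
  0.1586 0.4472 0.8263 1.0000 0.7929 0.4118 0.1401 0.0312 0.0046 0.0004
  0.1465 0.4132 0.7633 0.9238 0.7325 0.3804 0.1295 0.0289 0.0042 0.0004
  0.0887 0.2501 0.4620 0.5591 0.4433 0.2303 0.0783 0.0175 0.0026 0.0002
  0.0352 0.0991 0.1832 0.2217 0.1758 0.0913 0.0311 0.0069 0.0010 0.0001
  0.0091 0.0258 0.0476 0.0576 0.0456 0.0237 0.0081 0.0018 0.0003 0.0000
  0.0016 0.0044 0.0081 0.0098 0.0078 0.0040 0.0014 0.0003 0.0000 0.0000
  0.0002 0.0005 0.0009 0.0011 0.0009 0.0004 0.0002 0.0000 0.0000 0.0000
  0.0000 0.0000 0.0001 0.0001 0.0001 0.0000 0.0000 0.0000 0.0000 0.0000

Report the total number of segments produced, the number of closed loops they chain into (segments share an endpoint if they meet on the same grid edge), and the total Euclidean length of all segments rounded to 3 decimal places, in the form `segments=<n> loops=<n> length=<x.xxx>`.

segments=12 loops=1 length=9.792

cell (1,2): code 0100 → (1.702,3.000)–(2.000,2.082)
cell (1,3): code 1000 → (2.000,3.770)–(1.702,3.000)
cell (2,1): code 0100 → (2.042,2.000)–(3.000,1.393)
cell (2,2): code 1110 → (2.000,2.082)–(2.042,2.000)
cell (2,3): code 1101 → (2.147,4.000)–(2.000,3.770)
cell (2,4): code 1000 → (3.000,4.517)–(2.147,4.000)
cell (3,1): code 0110 → (3.000,1.393)–(4.000,1.522)
cell (3,4): code 1001 → (4.000,4.388)–(3.000,4.517)
cell (4,1): code 0010 → (4.000,1.522)–(4.555,2.000)
cell (4,2): code 0011 → (4.555,2.000)–(4.899,3.000)
cell (4,3): code 0011 → (4.899,3.000)–(4.472,4.000)
cell (4,4): code 0001 → (4.472,4.000)–(4.000,4.388)
total: 12 segments, chained into 1 closed loop(s), length Σ = 9.792279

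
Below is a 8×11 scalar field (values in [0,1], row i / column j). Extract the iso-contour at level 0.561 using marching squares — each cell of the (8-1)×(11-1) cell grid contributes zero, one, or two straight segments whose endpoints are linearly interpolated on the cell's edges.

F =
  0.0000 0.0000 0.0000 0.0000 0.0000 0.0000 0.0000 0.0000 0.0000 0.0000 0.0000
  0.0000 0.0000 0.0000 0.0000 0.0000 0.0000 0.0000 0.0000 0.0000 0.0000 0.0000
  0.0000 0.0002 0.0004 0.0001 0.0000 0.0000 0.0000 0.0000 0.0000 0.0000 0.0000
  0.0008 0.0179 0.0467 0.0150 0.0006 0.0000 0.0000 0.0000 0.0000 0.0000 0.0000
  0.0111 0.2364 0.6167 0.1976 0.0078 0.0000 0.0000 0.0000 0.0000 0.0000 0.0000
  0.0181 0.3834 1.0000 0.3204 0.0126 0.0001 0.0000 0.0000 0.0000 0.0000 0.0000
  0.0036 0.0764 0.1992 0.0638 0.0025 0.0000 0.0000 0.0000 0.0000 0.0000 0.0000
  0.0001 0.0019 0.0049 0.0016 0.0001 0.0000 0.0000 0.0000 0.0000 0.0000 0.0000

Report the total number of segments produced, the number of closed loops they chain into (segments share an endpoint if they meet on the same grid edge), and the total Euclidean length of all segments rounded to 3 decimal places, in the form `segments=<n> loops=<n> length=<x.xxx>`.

segments=6 loops=1 length=4.360

cell (3,1): code 0100 → (3.902,2.000)–(4.000,1.854)
cell (3,2): code 1000 → (4.000,2.133)–(3.902,2.000)
cell (4,1): code 0110 → (4.000,1.854)–(5.000,1.288)
cell (4,2): code 1001 → (5.000,2.646)–(4.000,2.133)
cell (5,1): code 0010 → (5.000,1.288)–(5.548,2.000)
cell (5,2): code 0001 → (5.548,2.000)–(5.000,2.646)
total: 6 segments, chained into 1 closed loop(s), length Σ = 4.359592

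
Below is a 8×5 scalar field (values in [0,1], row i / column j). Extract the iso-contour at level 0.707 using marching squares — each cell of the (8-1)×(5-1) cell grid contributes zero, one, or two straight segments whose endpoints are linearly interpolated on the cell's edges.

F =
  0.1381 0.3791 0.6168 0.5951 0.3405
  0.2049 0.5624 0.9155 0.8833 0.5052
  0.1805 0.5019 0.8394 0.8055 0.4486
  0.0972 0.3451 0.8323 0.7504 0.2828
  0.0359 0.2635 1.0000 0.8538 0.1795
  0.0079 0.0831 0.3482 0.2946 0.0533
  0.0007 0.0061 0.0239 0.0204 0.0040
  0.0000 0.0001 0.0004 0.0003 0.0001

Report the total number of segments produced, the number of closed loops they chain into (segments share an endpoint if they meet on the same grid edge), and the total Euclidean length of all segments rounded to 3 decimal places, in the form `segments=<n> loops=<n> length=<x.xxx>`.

cell (0,1): code 0100 → (0.302,2.000)–(1.000,1.410)
cell (0,2): code 1100 → (0.388,3.000)–(0.302,2.000)
cell (0,3): code 1000 → (1.000,3.466)–(0.388,3.000)
cell (1,1): code 0110 → (1.000,1.410)–(2.000,1.608)
cell (1,3): code 1001 → (2.000,3.276)–(1.000,3.466)
cell (2,1): code 0110 → (2.000,1.608)–(3.000,1.743)
cell (2,3): code 1001 → (3.000,3.093)–(2.000,3.276)
cell (3,1): code 0110 → (3.000,1.743)–(4.000,1.602)
cell (3,3): code 1001 → (4.000,3.218)–(3.000,3.093)
cell (4,1): code 0010 → (4.000,1.602)–(4.450,2.000)
cell (4,2): code 0011 → (4.450,2.000)–(4.263,3.000)
cell (4,3): code 0001 → (4.263,3.000)–(4.000,3.218)
total: 12 segments, chained into 1 closed loop(s), length Σ = 10.726564

segments=12 loops=1 length=10.727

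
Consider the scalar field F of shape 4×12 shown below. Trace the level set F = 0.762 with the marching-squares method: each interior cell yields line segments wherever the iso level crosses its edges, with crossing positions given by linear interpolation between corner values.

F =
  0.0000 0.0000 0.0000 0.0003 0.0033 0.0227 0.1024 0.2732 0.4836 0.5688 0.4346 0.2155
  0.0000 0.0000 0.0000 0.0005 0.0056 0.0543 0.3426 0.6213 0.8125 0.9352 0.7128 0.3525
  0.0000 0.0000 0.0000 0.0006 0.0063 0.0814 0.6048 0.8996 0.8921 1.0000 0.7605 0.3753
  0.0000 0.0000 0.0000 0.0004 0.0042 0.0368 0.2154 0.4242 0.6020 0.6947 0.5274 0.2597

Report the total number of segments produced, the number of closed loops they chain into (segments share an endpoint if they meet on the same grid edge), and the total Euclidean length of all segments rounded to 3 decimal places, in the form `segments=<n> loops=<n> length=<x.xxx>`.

cell (0,7): code 0100 → (0.846,8.000)–(1.000,7.736)
cell (0,8): code 1100 → (0.527,9.000)–(0.846,8.000)
cell (0,9): code 1000 → (1.000,9.779)–(0.527,9.000)
cell (1,6): code 0100 → (1.506,7.000)–(2.000,6.533)
cell (1,7): code 1110 → (1.000,7.736)–(1.506,7.000)
cell (1,9): code 1001 → (2.000,9.994)–(1.000,9.779)
cell (2,6): code 0010 → (2.000,6.533)–(2.289,7.000)
cell (2,7): code 0011 → (2.289,7.000)–(2.448,8.000)
cell (2,8): code 0011 → (2.448,8.000)–(2.780,9.000)
cell (2,9): code 0001 → (2.780,9.000)–(2.000,9.994)
total: 10 segments, chained into 1 closed loop(s), length Σ = 8.740014

segments=10 loops=1 length=8.740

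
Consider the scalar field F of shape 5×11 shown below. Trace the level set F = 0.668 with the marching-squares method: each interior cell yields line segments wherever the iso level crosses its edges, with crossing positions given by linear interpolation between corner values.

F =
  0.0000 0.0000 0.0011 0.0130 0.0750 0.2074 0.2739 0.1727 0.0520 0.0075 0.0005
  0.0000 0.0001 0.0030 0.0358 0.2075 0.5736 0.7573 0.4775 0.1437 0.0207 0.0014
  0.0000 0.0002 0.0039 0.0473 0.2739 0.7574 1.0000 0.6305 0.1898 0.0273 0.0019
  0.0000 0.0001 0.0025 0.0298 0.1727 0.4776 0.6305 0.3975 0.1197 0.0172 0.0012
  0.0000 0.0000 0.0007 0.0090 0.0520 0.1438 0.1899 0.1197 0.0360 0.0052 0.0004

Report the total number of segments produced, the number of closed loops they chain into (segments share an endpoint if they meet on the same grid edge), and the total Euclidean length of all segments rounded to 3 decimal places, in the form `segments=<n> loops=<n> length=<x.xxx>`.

segments=8 loops=1 length=6.087

cell (0,5): code 0100 → (0.815,6.000)–(1.000,5.514)
cell (0,6): code 1000 → (1.000,6.319)–(0.815,6.000)
cell (1,4): code 0100 → (1.514,5.000)–(2.000,4.815)
cell (1,5): code 1110 → (1.000,5.514)–(1.514,5.000)
cell (1,6): code 1001 → (2.000,6.899)–(1.000,6.319)
cell (2,4): code 0010 → (2.000,4.815)–(2.320,5.000)
cell (2,5): code 0011 → (2.320,5.000)–(2.899,6.000)
cell (2,6): code 0001 → (2.899,6.000)–(2.000,6.899)
total: 8 segments, chained into 1 closed loop(s), length Σ = 6.086773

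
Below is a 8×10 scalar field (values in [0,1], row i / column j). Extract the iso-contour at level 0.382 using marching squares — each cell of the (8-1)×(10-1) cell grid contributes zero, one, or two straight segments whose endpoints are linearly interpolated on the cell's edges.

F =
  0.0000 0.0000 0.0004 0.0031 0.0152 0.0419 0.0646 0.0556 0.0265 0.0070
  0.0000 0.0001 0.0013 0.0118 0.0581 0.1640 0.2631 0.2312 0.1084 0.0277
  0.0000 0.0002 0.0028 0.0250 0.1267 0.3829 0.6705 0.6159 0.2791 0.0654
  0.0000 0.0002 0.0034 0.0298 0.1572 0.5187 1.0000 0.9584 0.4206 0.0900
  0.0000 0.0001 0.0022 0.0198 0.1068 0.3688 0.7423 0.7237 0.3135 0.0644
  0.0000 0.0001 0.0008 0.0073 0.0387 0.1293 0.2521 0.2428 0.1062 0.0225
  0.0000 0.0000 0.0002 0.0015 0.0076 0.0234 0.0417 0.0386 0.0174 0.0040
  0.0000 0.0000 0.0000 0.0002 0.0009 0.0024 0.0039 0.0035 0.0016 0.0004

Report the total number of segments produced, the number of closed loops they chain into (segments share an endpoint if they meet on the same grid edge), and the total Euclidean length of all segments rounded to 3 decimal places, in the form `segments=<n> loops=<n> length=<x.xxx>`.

cell (1,4): code 0100 → (1.996,5.000)–(2.000,4.996)
cell (1,5): code 1100 → (1.292,6.000)–(1.996,5.000)
cell (1,6): code 1100 → (1.392,7.000)–(1.292,6.000)
cell (1,7): code 1000 → (2.000,7.694)–(1.392,7.000)
cell (2,4): code 0110 → (2.000,4.996)–(3.000,4.622)
cell (2,7): code 1101 → (2.727,8.000)–(2.000,7.694)
cell (2,8): code 1000 → (3.000,8.117)–(2.727,8.000)
cell (3,4): code 0010 → (3.000,4.622)–(3.912,5.000)
cell (3,5): code 0111 → (3.912,5.000)–(4.000,5.035)
cell (3,7): code 1011 → (4.000,7.833)–(3.360,8.000)
cell (3,8): code 0001 → (3.360,8.000)–(3.000,8.117)
cell (4,5): code 0010 → (4.000,5.035)–(4.735,6.000)
cell (4,6): code 0011 → (4.735,6.000)–(4.711,7.000)
cell (4,7): code 0001 → (4.711,7.000)–(4.000,7.833)
total: 14 segments, chained into 1 closed loop(s), length Σ = 10.739741

segments=14 loops=1 length=10.740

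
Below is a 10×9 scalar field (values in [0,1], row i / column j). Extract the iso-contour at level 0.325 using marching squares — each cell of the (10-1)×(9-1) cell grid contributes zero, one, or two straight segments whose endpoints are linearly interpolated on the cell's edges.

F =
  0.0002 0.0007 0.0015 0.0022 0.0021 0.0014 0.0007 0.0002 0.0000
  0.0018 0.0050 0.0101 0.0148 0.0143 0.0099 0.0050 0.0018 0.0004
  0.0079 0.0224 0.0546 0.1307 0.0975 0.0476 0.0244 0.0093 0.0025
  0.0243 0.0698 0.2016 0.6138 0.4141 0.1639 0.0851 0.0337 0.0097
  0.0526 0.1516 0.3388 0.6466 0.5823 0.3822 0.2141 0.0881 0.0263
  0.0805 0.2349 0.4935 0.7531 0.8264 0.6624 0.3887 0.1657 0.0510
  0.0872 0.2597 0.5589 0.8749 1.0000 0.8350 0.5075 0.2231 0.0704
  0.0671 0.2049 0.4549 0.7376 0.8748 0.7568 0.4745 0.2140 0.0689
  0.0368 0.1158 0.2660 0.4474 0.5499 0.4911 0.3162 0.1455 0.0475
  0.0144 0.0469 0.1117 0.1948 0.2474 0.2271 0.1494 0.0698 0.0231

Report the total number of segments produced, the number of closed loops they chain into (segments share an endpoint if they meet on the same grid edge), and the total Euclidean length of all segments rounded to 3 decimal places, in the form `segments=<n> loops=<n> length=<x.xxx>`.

cell (2,2): code 0100 → (2.402,3.000)–(3.000,2.299)
cell (2,3): code 1100 → (2.719,4.000)–(2.402,3.000)
cell (2,4): code 1000 → (3.000,4.356)–(2.719,4.000)
cell (3,1): code 0100 → (3.899,2.000)–(4.000,1.926)
cell (3,2): code 1110 → (3.000,2.299)–(3.899,2.000)
cell (3,4): code 1101 → (3.738,5.000)–(3.000,4.356)
cell (3,5): code 1000 → (4.000,5.340)–(3.738,5.000)
cell (4,1): code 0110 → (4.000,1.926)–(5.000,1.348)
cell (4,5): code 1101 → (4.635,6.000)–(4.000,5.340)
cell (4,6): code 1000 → (5.000,6.286)–(4.635,6.000)
cell (5,1): code 0110 → (5.000,1.348)–(6.000,1.218)
cell (5,6): code 1001 → (6.000,6.642)–(5.000,6.286)
cell (6,1): code 0110 → (6.000,1.218)–(7.000,1.480)
cell (6,6): code 1001 → (7.000,6.574)–(6.000,6.642)
cell (7,1): code 0010 → (7.000,1.480)–(7.688,2.000)
cell (7,2): code 0111 → (7.688,2.000)–(8.000,2.325)
cell (7,5): code 1011 → (8.000,5.950)–(7.944,6.000)
cell (7,6): code 0001 → (7.944,6.000)–(7.000,6.574)
cell (8,2): code 0010 → (8.000,2.325)–(8.485,3.000)
cell (8,3): code 0011 → (8.485,3.000)–(8.743,4.000)
cell (8,4): code 0011 → (8.743,4.000)–(8.629,5.000)
cell (8,5): code 0001 → (8.629,5.000)–(8.000,5.950)
total: 22 segments, chained into 1 closed loop(s), length Σ = 18.047680

segments=22 loops=1 length=18.048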